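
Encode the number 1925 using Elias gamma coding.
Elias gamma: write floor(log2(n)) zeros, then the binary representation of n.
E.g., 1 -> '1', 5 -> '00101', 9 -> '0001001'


num_bits = floor(log2(1925)) + 1 = 11
leading_zeros = num_bits - 1 = 10
binary(1925) = 11110000101

Elias gamma(1925) = '0000000000' + '11110000101' = 000000000011110000101 (21 bits)


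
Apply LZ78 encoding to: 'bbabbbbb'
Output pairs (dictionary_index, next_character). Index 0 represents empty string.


LZ78 encoding steps:
Dictionary: {0: ''}
Step 1: w='' (idx 0), next='b' -> output (0, 'b'), add 'b' as idx 1
Step 2: w='b' (idx 1), next='a' -> output (1, 'a'), add 'ba' as idx 2
Step 3: w='b' (idx 1), next='b' -> output (1, 'b'), add 'bb' as idx 3
Step 4: w='bb' (idx 3), next='b' -> output (3, 'b'), add 'bbb' as idx 4


Encoded: [(0, 'b'), (1, 'a'), (1, 'b'), (3, 'b')]


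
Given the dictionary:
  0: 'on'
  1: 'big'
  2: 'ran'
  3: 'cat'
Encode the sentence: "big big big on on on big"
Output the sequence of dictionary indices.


Look up each word in the dictionary:
  'big' -> 1
  'big' -> 1
  'big' -> 1
  'on' -> 0
  'on' -> 0
  'on' -> 0
  'big' -> 1

Encoded: [1, 1, 1, 0, 0, 0, 1]


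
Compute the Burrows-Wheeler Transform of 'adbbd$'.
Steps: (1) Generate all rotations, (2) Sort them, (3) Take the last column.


Rotations (sorted):
  0: $adbbd -> last char: d
  1: adbbd$ -> last char: $
  2: bbd$ad -> last char: d
  3: bd$adb -> last char: b
  4: d$adbb -> last char: b
  5: dbbd$a -> last char: a


BWT = d$dbba


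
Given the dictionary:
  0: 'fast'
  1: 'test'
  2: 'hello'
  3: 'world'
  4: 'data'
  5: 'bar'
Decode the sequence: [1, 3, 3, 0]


Look up each index in the dictionary:
  1 -> 'test'
  3 -> 'world'
  3 -> 'world'
  0 -> 'fast'

Decoded: "test world world fast"


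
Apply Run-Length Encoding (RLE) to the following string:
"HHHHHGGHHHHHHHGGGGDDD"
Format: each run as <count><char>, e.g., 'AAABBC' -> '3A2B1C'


Scanning runs left to right:
  i=0: run of 'H' x 5 -> '5H'
  i=5: run of 'G' x 2 -> '2G'
  i=7: run of 'H' x 7 -> '7H'
  i=14: run of 'G' x 4 -> '4G'
  i=18: run of 'D' x 3 -> '3D'

RLE = 5H2G7H4G3D


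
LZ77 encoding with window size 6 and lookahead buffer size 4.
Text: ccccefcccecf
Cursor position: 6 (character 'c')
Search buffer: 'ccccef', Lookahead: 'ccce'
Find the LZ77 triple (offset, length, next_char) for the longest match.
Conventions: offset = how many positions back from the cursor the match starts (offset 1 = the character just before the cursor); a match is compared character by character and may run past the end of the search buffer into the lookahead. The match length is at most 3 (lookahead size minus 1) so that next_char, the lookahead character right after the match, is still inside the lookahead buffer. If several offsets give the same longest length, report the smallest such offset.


Try each offset into the search buffer:
  offset=1 (pos 5, char 'f'): match length 0
  offset=2 (pos 4, char 'e'): match length 0
  offset=3 (pos 3, char 'c'): match length 1
  offset=4 (pos 2, char 'c'): match length 2
  offset=5 (pos 1, char 'c'): match length 3
  offset=6 (pos 0, char 'c'): match length 3
Longest match has length 3, found at offsets 5, 6; take the smallest, offset 5.
next_char = character at position 6 + 3 = 9 -> 'e'

Best match: offset=5, length=3 (matching 'ccc' starting at position 1)
LZ77 triple: (5, 3, 'e')


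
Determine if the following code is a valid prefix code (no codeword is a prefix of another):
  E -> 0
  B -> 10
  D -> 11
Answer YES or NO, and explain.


Checking each pair (does one codeword prefix another?):
  E='0' vs B='10': no prefix
  E='0' vs D='11': no prefix
  B='10' vs E='0': no prefix
  B='10' vs D='11': no prefix
  D='11' vs E='0': no prefix
  D='11' vs B='10': no prefix
No violation found over all pairs.

YES -- this is a valid prefix code. No codeword is a prefix of any other codeword.


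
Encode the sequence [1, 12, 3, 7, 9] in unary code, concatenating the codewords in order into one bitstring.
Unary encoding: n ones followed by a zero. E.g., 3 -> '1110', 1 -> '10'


Encode each number as n ones followed by a terminating 0:
  1 -> 10 (2 bits)
  12 -> 1111111111110 (13 bits)
  3 -> 1110 (4 bits)
  7 -> 11111110 (8 bits)
  9 -> 1111111110 (10 bits)
Total length = 2 + 13 + 4 + 8 + 10 = 37 bits.

Unary([1, 12, 3, 7, 9]) = 1011111111111101110111111101111111110 (37 bits)


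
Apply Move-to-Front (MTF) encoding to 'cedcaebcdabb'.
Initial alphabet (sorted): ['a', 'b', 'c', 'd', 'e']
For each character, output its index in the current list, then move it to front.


MTF encoding:
'c': index 2 in ['a', 'b', 'c', 'd', 'e'] -> ['c', 'a', 'b', 'd', 'e']
'e': index 4 in ['c', 'a', 'b', 'd', 'e'] -> ['e', 'c', 'a', 'b', 'd']
'd': index 4 in ['e', 'c', 'a', 'b', 'd'] -> ['d', 'e', 'c', 'a', 'b']
'c': index 2 in ['d', 'e', 'c', 'a', 'b'] -> ['c', 'd', 'e', 'a', 'b']
'a': index 3 in ['c', 'd', 'e', 'a', 'b'] -> ['a', 'c', 'd', 'e', 'b']
'e': index 3 in ['a', 'c', 'd', 'e', 'b'] -> ['e', 'a', 'c', 'd', 'b']
'b': index 4 in ['e', 'a', 'c', 'd', 'b'] -> ['b', 'e', 'a', 'c', 'd']
'c': index 3 in ['b', 'e', 'a', 'c', 'd'] -> ['c', 'b', 'e', 'a', 'd']
'd': index 4 in ['c', 'b', 'e', 'a', 'd'] -> ['d', 'c', 'b', 'e', 'a']
'a': index 4 in ['d', 'c', 'b', 'e', 'a'] -> ['a', 'd', 'c', 'b', 'e']
'b': index 3 in ['a', 'd', 'c', 'b', 'e'] -> ['b', 'a', 'd', 'c', 'e']
'b': index 0 in ['b', 'a', 'd', 'c', 'e'] -> ['b', 'a', 'd', 'c', 'e']


Output: [2, 4, 4, 2, 3, 3, 4, 3, 4, 4, 3, 0]


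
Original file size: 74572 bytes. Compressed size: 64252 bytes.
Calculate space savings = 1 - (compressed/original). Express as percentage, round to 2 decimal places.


ratio = compressed/original = 64252/74572 = 0.86161
savings = 1 - ratio = 1 - 0.86161 = 0.13839
as a percentage: 0.13839 * 100 = 13.84%

Space savings = 1 - 64252/74572 = 13.84%


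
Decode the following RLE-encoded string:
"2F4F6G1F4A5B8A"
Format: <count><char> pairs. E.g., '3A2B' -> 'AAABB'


Expanding each <count><char> pair:
  2F -> 'FF'
  4F -> 'FFFF'
  6G -> 'GGGGGG'
  1F -> 'F'
  4A -> 'AAAA'
  5B -> 'BBBBB'
  8A -> 'AAAAAAAA'

Decoded = FFFFFFGGGGGGFAAAABBBBBAAAAAAAA


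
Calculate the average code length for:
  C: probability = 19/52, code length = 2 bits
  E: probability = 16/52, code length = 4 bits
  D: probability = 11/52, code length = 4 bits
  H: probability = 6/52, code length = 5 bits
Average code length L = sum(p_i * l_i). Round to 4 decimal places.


Weighted contributions p_i * l_i:
  C: (19/52) * 2 = 38/52
  E: (16/52) * 4 = 64/52
  D: (11/52) * 4 = 44/52
  H: (6/52) * 5 = 30/52
Sum = (38 + 64 + 44 + 30)/52 = 176/52

L = 176/52 = 3.3846 bits/symbol


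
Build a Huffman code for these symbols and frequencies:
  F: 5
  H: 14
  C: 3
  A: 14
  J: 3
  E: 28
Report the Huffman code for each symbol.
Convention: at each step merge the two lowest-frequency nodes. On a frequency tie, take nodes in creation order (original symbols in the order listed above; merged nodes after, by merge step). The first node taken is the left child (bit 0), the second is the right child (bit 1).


Huffman tree construction:
Step 1: Merge C(3) + J(3) = 6
Step 2: Merge F(5) + (C+J)(6) = 11
Step 3: Merge (F+(C+J))(11) + H(14) = 25
Step 4: Merge A(14) + ((F+(C+J))+H)(25) = 39
Step 5: Merge E(28) + (A+((F+(C+J))+H))(39) = 67
Read each symbol's code off the tree from the root (left child = 0, right child = 1).

Codes:
  F: 1100 (length 4)
  H: 111 (length 3)
  C: 11010 (length 5)
  A: 10 (length 2)
  J: 11011 (length 5)
  E: 0 (length 1)
Average code length: 148/67 = 2.2090 bits/symbol


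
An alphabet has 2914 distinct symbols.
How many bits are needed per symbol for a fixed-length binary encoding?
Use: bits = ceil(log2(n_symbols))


log2(2914) = 11.5088
Bracket: 2^11 = 2048 < 2914 <= 2^12 = 4096
So ceil(log2(2914)) = 12

bits = ceil(log2(2914)) = ceil(11.5088) = 12 bits


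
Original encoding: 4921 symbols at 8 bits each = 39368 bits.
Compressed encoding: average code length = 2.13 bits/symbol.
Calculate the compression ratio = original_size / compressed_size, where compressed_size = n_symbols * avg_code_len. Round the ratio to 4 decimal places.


original_size = n_symbols * orig_bits = 4921 * 8 = 39368 bits
compressed_size = n_symbols * avg_code_len = 4921 * 2.13 = 10481.73 bits
ratio = original_size / compressed_size = 39368 / 10481.73 = 3.7559

Compression ratio = 3.7559


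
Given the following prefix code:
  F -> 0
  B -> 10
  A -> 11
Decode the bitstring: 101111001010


Decoding step by step:
Bits 10 -> B
Bits 11 -> A
Bits 11 -> A
Bits 0 -> F
Bits 0 -> F
Bits 10 -> B
Bits 10 -> B


Decoded message: BAAFFBB


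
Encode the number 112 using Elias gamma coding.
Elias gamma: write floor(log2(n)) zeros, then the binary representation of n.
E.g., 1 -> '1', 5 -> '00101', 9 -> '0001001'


num_bits = floor(log2(112)) + 1 = 7
leading_zeros = num_bits - 1 = 6
binary(112) = 1110000

Elias gamma(112) = '000000' + '1110000' = 0000001110000 (13 bits)


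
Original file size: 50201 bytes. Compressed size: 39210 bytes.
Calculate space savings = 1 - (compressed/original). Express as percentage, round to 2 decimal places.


ratio = compressed/original = 39210/50201 = 0.78106
savings = 1 - ratio = 1 - 0.78106 = 0.21894
as a percentage: 0.21894 * 100 = 21.89%

Space savings = 1 - 39210/50201 = 21.89%


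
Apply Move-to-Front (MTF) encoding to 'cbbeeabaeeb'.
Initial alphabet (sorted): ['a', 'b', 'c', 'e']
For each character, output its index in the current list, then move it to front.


MTF encoding:
'c': index 2 in ['a', 'b', 'c', 'e'] -> ['c', 'a', 'b', 'e']
'b': index 2 in ['c', 'a', 'b', 'e'] -> ['b', 'c', 'a', 'e']
'b': index 0 in ['b', 'c', 'a', 'e'] -> ['b', 'c', 'a', 'e']
'e': index 3 in ['b', 'c', 'a', 'e'] -> ['e', 'b', 'c', 'a']
'e': index 0 in ['e', 'b', 'c', 'a'] -> ['e', 'b', 'c', 'a']
'a': index 3 in ['e', 'b', 'c', 'a'] -> ['a', 'e', 'b', 'c']
'b': index 2 in ['a', 'e', 'b', 'c'] -> ['b', 'a', 'e', 'c']
'a': index 1 in ['b', 'a', 'e', 'c'] -> ['a', 'b', 'e', 'c']
'e': index 2 in ['a', 'b', 'e', 'c'] -> ['e', 'a', 'b', 'c']
'e': index 0 in ['e', 'a', 'b', 'c'] -> ['e', 'a', 'b', 'c']
'b': index 2 in ['e', 'a', 'b', 'c'] -> ['b', 'e', 'a', 'c']


Output: [2, 2, 0, 3, 0, 3, 2, 1, 2, 0, 2]


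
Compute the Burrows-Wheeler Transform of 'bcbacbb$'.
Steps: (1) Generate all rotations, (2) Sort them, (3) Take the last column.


Rotations (sorted):
  0: $bcbacbb -> last char: b
  1: acbb$bcb -> last char: b
  2: b$bcbacb -> last char: b
  3: bacbb$bc -> last char: c
  4: bb$bcbac -> last char: c
  5: bcbacbb$ -> last char: $
  6: cbacbb$b -> last char: b
  7: cbb$bcba -> last char: a


BWT = bbbcc$ba


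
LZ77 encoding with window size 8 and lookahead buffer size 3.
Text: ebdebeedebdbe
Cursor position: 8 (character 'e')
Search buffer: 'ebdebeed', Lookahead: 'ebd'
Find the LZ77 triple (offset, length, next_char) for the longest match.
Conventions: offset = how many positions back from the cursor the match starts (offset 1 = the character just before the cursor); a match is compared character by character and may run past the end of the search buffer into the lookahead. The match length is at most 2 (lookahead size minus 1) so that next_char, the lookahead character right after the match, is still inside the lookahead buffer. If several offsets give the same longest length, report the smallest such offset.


Try each offset into the search buffer:
  offset=1 (pos 7, char 'd'): match length 0
  offset=2 (pos 6, char 'e'): match length 1
  offset=3 (pos 5, char 'e'): match length 1
  offset=4 (pos 4, char 'b'): match length 0
  offset=5 (pos 3, char 'e'): match length 2
  offset=6 (pos 2, char 'd'): match length 0
  offset=7 (pos 1, char 'b'): match length 0
  offset=8 (pos 0, char 'e'): match length 2
Longest match has length 2, found at offsets 5, 8; take the smallest, offset 5.
next_char = character at position 8 + 2 = 10 -> 'd'

Best match: offset=5, length=2 (matching 'eb' starting at position 3)
LZ77 triple: (5, 2, 'd')


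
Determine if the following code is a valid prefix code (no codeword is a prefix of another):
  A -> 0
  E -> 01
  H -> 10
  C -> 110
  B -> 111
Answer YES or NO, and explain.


Checking each pair (does one codeword prefix another?):
  A='0' vs E='01': prefix -- VIOLATION

NO -- this is NOT a valid prefix code. A (0) is a prefix of E (01).


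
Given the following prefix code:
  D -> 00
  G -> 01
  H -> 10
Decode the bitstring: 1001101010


Decoding step by step:
Bits 10 -> H
Bits 01 -> G
Bits 10 -> H
Bits 10 -> H
Bits 10 -> H


Decoded message: HGHHH


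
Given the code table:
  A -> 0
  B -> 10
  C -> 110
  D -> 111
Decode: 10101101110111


Decoding:
10 -> B
10 -> B
110 -> C
111 -> D
0 -> A
111 -> D


Result: BBCDAD


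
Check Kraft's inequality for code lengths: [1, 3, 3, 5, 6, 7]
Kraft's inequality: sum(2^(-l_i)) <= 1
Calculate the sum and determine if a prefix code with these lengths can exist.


Sum = 2^(-1) + 2^(-3) + 2^(-3) + 2^(-5) + 2^(-6) + 2^(-7)
    = 0.5 + 0.125 + 0.125 + 0.03125 + 0.015625 + 0.0078125
    = 103/128 = 0.8046875
Since 0.8046875 <= 1, Kraft's inequality IS satisfied.
A prefix code with these lengths CAN exist.

Kraft sum = 0.8046875. Satisfied.


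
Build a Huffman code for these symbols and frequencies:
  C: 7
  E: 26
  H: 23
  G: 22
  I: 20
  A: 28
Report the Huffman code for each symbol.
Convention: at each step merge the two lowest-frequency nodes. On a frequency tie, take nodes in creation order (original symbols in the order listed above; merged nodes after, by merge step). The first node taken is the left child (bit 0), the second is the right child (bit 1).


Huffman tree construction:
Step 1: Merge C(7) + I(20) = 27
Step 2: Merge G(22) + H(23) = 45
Step 3: Merge E(26) + (C+I)(27) = 53
Step 4: Merge A(28) + (G+H)(45) = 73
Step 5: Merge (E+(C+I))(53) + (A+(G+H))(73) = 126
Read each symbol's code off the tree from the root (left child = 0, right child = 1).

Codes:
  C: 010 (length 3)
  E: 00 (length 2)
  H: 111 (length 3)
  G: 110 (length 3)
  I: 011 (length 3)
  A: 10 (length 2)
Average code length: 324/126 = 2.5714 bits/symbol


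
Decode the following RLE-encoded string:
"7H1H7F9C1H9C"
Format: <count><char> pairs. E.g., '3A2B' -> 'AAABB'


Expanding each <count><char> pair:
  7H -> 'HHHHHHH'
  1H -> 'H'
  7F -> 'FFFFFFF'
  9C -> 'CCCCCCCCC'
  1H -> 'H'
  9C -> 'CCCCCCCCC'

Decoded = HHHHHHHHFFFFFFFCCCCCCCCCHCCCCCCCCC


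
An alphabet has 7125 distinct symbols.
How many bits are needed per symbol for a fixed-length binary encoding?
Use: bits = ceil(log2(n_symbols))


log2(7125) = 12.7987
Bracket: 2^12 = 4096 < 7125 <= 2^13 = 8192
So ceil(log2(7125)) = 13

bits = ceil(log2(7125)) = ceil(12.7987) = 13 bits


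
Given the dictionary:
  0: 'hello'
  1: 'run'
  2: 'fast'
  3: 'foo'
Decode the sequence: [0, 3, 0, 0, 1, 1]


Look up each index in the dictionary:
  0 -> 'hello'
  3 -> 'foo'
  0 -> 'hello'
  0 -> 'hello'
  1 -> 'run'
  1 -> 'run'

Decoded: "hello foo hello hello run run"


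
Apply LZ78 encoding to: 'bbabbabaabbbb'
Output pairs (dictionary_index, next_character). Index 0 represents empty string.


LZ78 encoding steps:
Dictionary: {0: ''}
Step 1: w='' (idx 0), next='b' -> output (0, 'b'), add 'b' as idx 1
Step 2: w='b' (idx 1), next='a' -> output (1, 'a'), add 'ba' as idx 2
Step 3: w='b' (idx 1), next='b' -> output (1, 'b'), add 'bb' as idx 3
Step 4: w='' (idx 0), next='a' -> output (0, 'a'), add 'a' as idx 4
Step 5: w='ba' (idx 2), next='a' -> output (2, 'a'), add 'baa' as idx 5
Step 6: w='bb' (idx 3), next='b' -> output (3, 'b'), add 'bbb' as idx 6
Step 7: w='b' (idx 1), end of input -> output (1, '')


Encoded: [(0, 'b'), (1, 'a'), (1, 'b'), (0, 'a'), (2, 'a'), (3, 'b'), (1, '')]


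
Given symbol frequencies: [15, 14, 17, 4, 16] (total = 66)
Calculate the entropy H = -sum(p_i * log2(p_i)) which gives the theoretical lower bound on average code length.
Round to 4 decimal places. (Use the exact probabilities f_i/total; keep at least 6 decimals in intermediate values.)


Per-symbol terms -p_i * log2(p_i) with p_i = f_i/66:
  p = 15/66 = 0.227273: log2(p) = -2.137504, -p*log2(p) = 0.485796
  p = 14/66 = 0.212121: log2(p) = -2.237039, -p*log2(p) = 0.474523
  p = 17/66 = 0.257576: log2(p) = -1.956931, -p*log2(p) = 0.504058
  p = 4/66 = 0.060606: log2(p) = -4.044394, -p*log2(p) = 0.245115
  p = 16/66 = 0.242424: log2(p) = -2.044394, -p*log2(p) = 0.495611
H = 0.485796 + 0.474523 + 0.504058 + 0.245115 + 0.495611 = 2.205103

H = 2.2051 bits/symbol


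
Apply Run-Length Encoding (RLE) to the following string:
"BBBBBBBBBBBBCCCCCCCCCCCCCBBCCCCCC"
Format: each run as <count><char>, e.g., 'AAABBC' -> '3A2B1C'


Scanning runs left to right:
  i=0: run of 'B' x 12 -> '12B'
  i=12: run of 'C' x 13 -> '13C'
  i=25: run of 'B' x 2 -> '2B'
  i=27: run of 'C' x 6 -> '6C'

RLE = 12B13C2B6C


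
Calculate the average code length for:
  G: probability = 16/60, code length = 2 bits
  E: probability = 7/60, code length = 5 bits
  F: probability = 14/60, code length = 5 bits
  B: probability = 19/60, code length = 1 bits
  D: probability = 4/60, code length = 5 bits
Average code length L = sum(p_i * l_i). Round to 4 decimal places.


Weighted contributions p_i * l_i:
  G: (16/60) * 2 = 32/60
  E: (7/60) * 5 = 35/60
  F: (14/60) * 5 = 70/60
  B: (19/60) * 1 = 19/60
  D: (4/60) * 5 = 20/60
Sum = (32 + 35 + 70 + 19 + 20)/60 = 176/60

L = 176/60 = 2.9333 bits/symbol


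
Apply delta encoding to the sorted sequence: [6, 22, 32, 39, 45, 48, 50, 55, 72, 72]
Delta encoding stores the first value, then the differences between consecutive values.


First value: 6
Deltas:
  22 - 6 = 16
  32 - 22 = 10
  39 - 32 = 7
  45 - 39 = 6
  48 - 45 = 3
  50 - 48 = 2
  55 - 50 = 5
  72 - 55 = 17
  72 - 72 = 0


Delta encoded: [6, 16, 10, 7, 6, 3, 2, 5, 17, 0]


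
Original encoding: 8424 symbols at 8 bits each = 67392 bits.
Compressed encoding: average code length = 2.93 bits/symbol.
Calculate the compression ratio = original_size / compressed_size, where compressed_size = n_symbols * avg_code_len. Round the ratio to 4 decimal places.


original_size = n_symbols * orig_bits = 8424 * 8 = 67392 bits
compressed_size = n_symbols * avg_code_len = 8424 * 2.93 = 24682.32 bits
ratio = original_size / compressed_size = 67392 / 24682.32 = 2.7304

Compression ratio = 2.7304


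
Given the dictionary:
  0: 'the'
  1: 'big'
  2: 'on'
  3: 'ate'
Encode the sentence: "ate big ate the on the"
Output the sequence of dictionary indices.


Look up each word in the dictionary:
  'ate' -> 3
  'big' -> 1
  'ate' -> 3
  'the' -> 0
  'on' -> 2
  'the' -> 0

Encoded: [3, 1, 3, 0, 2, 0]


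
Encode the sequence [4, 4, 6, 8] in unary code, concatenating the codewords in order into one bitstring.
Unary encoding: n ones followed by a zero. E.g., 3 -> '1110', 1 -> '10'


Encode each number as n ones followed by a terminating 0:
  4 -> 11110 (5 bits)
  4 -> 11110 (5 bits)
  6 -> 1111110 (7 bits)
  8 -> 111111110 (9 bits)
Total length = 5 + 5 + 7 + 9 = 26 bits.

Unary([4, 4, 6, 8]) = 11110111101111110111111110 (26 bits)


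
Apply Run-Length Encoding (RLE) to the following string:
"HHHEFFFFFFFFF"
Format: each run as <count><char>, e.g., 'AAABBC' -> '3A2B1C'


Scanning runs left to right:
  i=0: run of 'H' x 3 -> '3H'
  i=3: run of 'E' x 1 -> '1E'
  i=4: run of 'F' x 9 -> '9F'

RLE = 3H1E9F


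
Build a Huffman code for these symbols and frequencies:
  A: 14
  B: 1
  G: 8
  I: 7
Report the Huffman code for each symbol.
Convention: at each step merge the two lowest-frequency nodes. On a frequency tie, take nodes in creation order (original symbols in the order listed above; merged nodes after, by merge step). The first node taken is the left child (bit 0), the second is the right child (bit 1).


Huffman tree construction:
Step 1: Merge B(1) + I(7) = 8
Step 2: Merge G(8) + (B+I)(8) = 16
Step 3: Merge A(14) + (G+(B+I))(16) = 30
Read each symbol's code off the tree from the root (left child = 0, right child = 1).

Codes:
  A: 0 (length 1)
  B: 110 (length 3)
  G: 10 (length 2)
  I: 111 (length 3)
Average code length: 54/30 = 1.8000 bits/symbol


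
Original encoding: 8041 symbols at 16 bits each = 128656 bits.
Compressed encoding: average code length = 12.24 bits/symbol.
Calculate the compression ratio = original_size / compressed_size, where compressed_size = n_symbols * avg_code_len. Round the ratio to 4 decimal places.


original_size = n_symbols * orig_bits = 8041 * 16 = 128656 bits
compressed_size = n_symbols * avg_code_len = 8041 * 12.24 = 98421.84 bits
ratio = original_size / compressed_size = 128656 / 98421.84 = 1.3072

Compression ratio = 1.3072


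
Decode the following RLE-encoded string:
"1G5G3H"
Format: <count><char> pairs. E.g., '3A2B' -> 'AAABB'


Expanding each <count><char> pair:
  1G -> 'G'
  5G -> 'GGGGG'
  3H -> 'HHH'

Decoded = GGGGGGHHH


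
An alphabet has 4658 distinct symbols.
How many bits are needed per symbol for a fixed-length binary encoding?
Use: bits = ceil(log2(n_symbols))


log2(4658) = 12.1855
Bracket: 2^12 = 4096 < 4658 <= 2^13 = 8192
So ceil(log2(4658)) = 13

bits = ceil(log2(4658)) = ceil(12.1855) = 13 bits


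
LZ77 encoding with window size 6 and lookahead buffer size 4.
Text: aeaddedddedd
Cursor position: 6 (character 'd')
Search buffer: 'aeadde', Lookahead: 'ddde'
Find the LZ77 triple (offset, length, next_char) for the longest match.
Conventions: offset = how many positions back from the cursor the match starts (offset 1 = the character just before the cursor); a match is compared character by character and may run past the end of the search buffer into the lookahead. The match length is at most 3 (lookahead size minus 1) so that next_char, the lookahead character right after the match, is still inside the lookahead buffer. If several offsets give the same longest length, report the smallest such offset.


Try each offset into the search buffer:
  offset=1 (pos 5, char 'e'): match length 0
  offset=2 (pos 4, char 'd'): match length 1
  offset=3 (pos 3, char 'd'): match length 2
  offset=4 (pos 2, char 'a'): match length 0
  offset=5 (pos 1, char 'e'): match length 0
  offset=6 (pos 0, char 'a'): match length 0
Longest match has length 2 at offset 3.
next_char = character at position 6 + 2 = 8 -> 'd'

Best match: offset=3, length=2 (matching 'dd' starting at position 3)
LZ77 triple: (3, 2, 'd')


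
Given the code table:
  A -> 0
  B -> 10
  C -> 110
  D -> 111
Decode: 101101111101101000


Decoding:
10 -> B
110 -> C
111 -> D
110 -> C
110 -> C
10 -> B
0 -> A
0 -> A


Result: BCDCCBAA


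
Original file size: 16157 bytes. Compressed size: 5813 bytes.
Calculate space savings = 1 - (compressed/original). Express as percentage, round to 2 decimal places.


ratio = compressed/original = 5813/16157 = 0.359782
savings = 1 - ratio = 1 - 0.359782 = 0.640218
as a percentage: 0.640218 * 100 = 64.02%

Space savings = 1 - 5813/16157 = 64.02%


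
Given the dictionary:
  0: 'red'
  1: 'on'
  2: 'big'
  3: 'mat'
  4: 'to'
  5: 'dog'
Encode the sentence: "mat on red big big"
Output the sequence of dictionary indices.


Look up each word in the dictionary:
  'mat' -> 3
  'on' -> 1
  'red' -> 0
  'big' -> 2
  'big' -> 2

Encoded: [3, 1, 0, 2, 2]


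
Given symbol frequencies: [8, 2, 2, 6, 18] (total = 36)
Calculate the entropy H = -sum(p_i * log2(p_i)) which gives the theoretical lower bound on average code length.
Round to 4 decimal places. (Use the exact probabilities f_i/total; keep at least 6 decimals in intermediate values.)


Per-symbol terms -p_i * log2(p_i) with p_i = f_i/36:
  p = 8/36 = 0.222222: log2(p) = -2.169925, -p*log2(p) = 0.482206
  p = 2/36 = 0.055556: log2(p) = -4.169925, -p*log2(p) = 0.231663
  p = 2/36 = 0.055556: log2(p) = -4.169925, -p*log2(p) = 0.231663
  p = 6/36 = 0.166667: log2(p) = -2.584963, -p*log2(p) = 0.430827
  p = 18/36 = 0.500000: log2(p) = -1.000000, -p*log2(p) = 0.500000
H = 0.482206 + 0.231663 + 0.231663 + 0.430827 + 0.500000 = 1.876359

H = 1.8764 bits/symbol


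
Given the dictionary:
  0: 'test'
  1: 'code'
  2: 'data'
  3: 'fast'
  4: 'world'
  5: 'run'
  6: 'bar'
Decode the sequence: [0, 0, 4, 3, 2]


Look up each index in the dictionary:
  0 -> 'test'
  0 -> 'test'
  4 -> 'world'
  3 -> 'fast'
  2 -> 'data'

Decoded: "test test world fast data"


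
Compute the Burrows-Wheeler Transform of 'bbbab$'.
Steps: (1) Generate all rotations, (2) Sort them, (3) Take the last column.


Rotations (sorted):
  0: $bbbab -> last char: b
  1: ab$bbb -> last char: b
  2: b$bbba -> last char: a
  3: bab$bb -> last char: b
  4: bbab$b -> last char: b
  5: bbbab$ -> last char: $


BWT = bbabb$


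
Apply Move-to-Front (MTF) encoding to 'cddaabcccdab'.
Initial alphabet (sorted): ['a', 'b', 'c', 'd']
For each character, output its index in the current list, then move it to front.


MTF encoding:
'c': index 2 in ['a', 'b', 'c', 'd'] -> ['c', 'a', 'b', 'd']
'd': index 3 in ['c', 'a', 'b', 'd'] -> ['d', 'c', 'a', 'b']
'd': index 0 in ['d', 'c', 'a', 'b'] -> ['d', 'c', 'a', 'b']
'a': index 2 in ['d', 'c', 'a', 'b'] -> ['a', 'd', 'c', 'b']
'a': index 0 in ['a', 'd', 'c', 'b'] -> ['a', 'd', 'c', 'b']
'b': index 3 in ['a', 'd', 'c', 'b'] -> ['b', 'a', 'd', 'c']
'c': index 3 in ['b', 'a', 'd', 'c'] -> ['c', 'b', 'a', 'd']
'c': index 0 in ['c', 'b', 'a', 'd'] -> ['c', 'b', 'a', 'd']
'c': index 0 in ['c', 'b', 'a', 'd'] -> ['c', 'b', 'a', 'd']
'd': index 3 in ['c', 'b', 'a', 'd'] -> ['d', 'c', 'b', 'a']
'a': index 3 in ['d', 'c', 'b', 'a'] -> ['a', 'd', 'c', 'b']
'b': index 3 in ['a', 'd', 'c', 'b'] -> ['b', 'a', 'd', 'c']


Output: [2, 3, 0, 2, 0, 3, 3, 0, 0, 3, 3, 3]


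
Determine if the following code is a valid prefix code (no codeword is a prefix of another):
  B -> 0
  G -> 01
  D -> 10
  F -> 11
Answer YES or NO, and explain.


Checking each pair (does one codeword prefix another?):
  B='0' vs G='01': prefix -- VIOLATION

NO -- this is NOT a valid prefix code. B (0) is a prefix of G (01).


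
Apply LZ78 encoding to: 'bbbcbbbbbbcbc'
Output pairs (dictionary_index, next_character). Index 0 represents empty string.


LZ78 encoding steps:
Dictionary: {0: ''}
Step 1: w='' (idx 0), next='b' -> output (0, 'b'), add 'b' as idx 1
Step 2: w='b' (idx 1), next='b' -> output (1, 'b'), add 'bb' as idx 2
Step 3: w='' (idx 0), next='c' -> output (0, 'c'), add 'c' as idx 3
Step 4: w='bb' (idx 2), next='b' -> output (2, 'b'), add 'bbb' as idx 4
Step 5: w='bbb' (idx 4), next='c' -> output (4, 'c'), add 'bbbc' as idx 5
Step 6: w='b' (idx 1), next='c' -> output (1, 'c'), add 'bc' as idx 6


Encoded: [(0, 'b'), (1, 'b'), (0, 'c'), (2, 'b'), (4, 'c'), (1, 'c')]


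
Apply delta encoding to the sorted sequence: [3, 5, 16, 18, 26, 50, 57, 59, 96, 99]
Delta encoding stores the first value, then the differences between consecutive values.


First value: 3
Deltas:
  5 - 3 = 2
  16 - 5 = 11
  18 - 16 = 2
  26 - 18 = 8
  50 - 26 = 24
  57 - 50 = 7
  59 - 57 = 2
  96 - 59 = 37
  99 - 96 = 3


Delta encoded: [3, 2, 11, 2, 8, 24, 7, 2, 37, 3]


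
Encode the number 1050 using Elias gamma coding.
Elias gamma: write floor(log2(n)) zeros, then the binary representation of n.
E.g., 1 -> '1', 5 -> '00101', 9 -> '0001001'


num_bits = floor(log2(1050)) + 1 = 11
leading_zeros = num_bits - 1 = 10
binary(1050) = 10000011010

Elias gamma(1050) = '0000000000' + '10000011010' = 000000000010000011010 (21 bits)


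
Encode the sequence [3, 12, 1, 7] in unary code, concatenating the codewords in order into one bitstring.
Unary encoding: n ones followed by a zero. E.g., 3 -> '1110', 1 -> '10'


Encode each number as n ones followed by a terminating 0:
  3 -> 1110 (4 bits)
  12 -> 1111111111110 (13 bits)
  1 -> 10 (2 bits)
  7 -> 11111110 (8 bits)
Total length = 4 + 13 + 2 + 8 = 27 bits.

Unary([3, 12, 1, 7]) = 111011111111111101011111110 (27 bits)


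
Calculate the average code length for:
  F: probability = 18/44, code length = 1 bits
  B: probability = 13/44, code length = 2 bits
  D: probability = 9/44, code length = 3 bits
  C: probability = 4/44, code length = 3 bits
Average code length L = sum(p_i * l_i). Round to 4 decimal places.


Weighted contributions p_i * l_i:
  F: (18/44) * 1 = 18/44
  B: (13/44) * 2 = 26/44
  D: (9/44) * 3 = 27/44
  C: (4/44) * 3 = 12/44
Sum = (18 + 26 + 27 + 12)/44 = 83/44

L = 83/44 = 1.8864 bits/symbol


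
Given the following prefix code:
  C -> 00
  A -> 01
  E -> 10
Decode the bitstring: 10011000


Decoding step by step:
Bits 10 -> E
Bits 01 -> A
Bits 10 -> E
Bits 00 -> C


Decoded message: EAEC


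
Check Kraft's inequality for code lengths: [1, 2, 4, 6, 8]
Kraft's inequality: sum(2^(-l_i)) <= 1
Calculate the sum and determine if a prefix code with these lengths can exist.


Sum = 2^(-1) + 2^(-2) + 2^(-4) + 2^(-6) + 2^(-8)
    = 0.5 + 0.25 + 0.0625 + 0.015625 + 0.00390625
    = 213/256 = 0.83203125
Since 0.83203125 <= 1, Kraft's inequality IS satisfied.
A prefix code with these lengths CAN exist.

Kraft sum = 0.83203125. Satisfied.


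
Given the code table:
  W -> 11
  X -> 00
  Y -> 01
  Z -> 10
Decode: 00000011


Decoding:
00 -> X
00 -> X
00 -> X
11 -> W


Result: XXXW


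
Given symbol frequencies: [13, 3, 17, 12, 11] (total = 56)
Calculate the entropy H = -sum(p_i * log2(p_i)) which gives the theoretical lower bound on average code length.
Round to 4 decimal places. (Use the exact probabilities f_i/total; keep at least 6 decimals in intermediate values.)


Per-symbol terms -p_i * log2(p_i) with p_i = f_i/56:
  p = 13/56 = 0.232143: log2(p) = -2.106915, -p*log2(p) = 0.489105
  p = 3/56 = 0.053571: log2(p) = -4.222392, -p*log2(p) = 0.226200
  p = 17/56 = 0.303571: log2(p) = -1.719892, -p*log2(p) = 0.522110
  p = 12/56 = 0.214286: log2(p) = -2.222392, -p*log2(p) = 0.476227
  p = 11/56 = 0.196429: log2(p) = -2.347923, -p*log2(p) = 0.461199
H = 0.489105 + 0.226200 + 0.522110 + 0.476227 + 0.461199 = 2.174841

H = 2.1748 bits/symbol


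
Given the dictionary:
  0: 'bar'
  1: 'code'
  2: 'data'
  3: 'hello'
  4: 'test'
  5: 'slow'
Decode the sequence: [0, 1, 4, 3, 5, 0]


Look up each index in the dictionary:
  0 -> 'bar'
  1 -> 'code'
  4 -> 'test'
  3 -> 'hello'
  5 -> 'slow'
  0 -> 'bar'

Decoded: "bar code test hello slow bar"


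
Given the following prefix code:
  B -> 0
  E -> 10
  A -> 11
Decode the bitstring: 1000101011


Decoding step by step:
Bits 10 -> E
Bits 0 -> B
Bits 0 -> B
Bits 10 -> E
Bits 10 -> E
Bits 11 -> A


Decoded message: EBBEEA


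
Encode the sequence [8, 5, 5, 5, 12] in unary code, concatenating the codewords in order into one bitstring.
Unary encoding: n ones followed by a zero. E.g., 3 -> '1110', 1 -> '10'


Encode each number as n ones followed by a terminating 0:
  8 -> 111111110 (9 bits)
  5 -> 111110 (6 bits)
  5 -> 111110 (6 bits)
  5 -> 111110 (6 bits)
  12 -> 1111111111110 (13 bits)
Total length = 9 + 6 + 6 + 6 + 13 = 40 bits.

Unary([8, 5, 5, 5, 12]) = 1111111101111101111101111101111111111110 (40 bits)


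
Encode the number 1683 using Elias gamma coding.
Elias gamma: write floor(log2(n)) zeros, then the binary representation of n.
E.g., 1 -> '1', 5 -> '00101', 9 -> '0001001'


num_bits = floor(log2(1683)) + 1 = 11
leading_zeros = num_bits - 1 = 10
binary(1683) = 11010010011

Elias gamma(1683) = '0000000000' + '11010010011' = 000000000011010010011 (21 bits)


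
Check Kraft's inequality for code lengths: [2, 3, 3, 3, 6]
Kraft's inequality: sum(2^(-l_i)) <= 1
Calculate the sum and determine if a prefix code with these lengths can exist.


Sum = 2^(-2) + 2^(-3) + 2^(-3) + 2^(-3) + 2^(-6)
    = 0.25 + 0.125 + 0.125 + 0.125 + 0.015625
    = 41/64 = 0.640625
Since 0.640625 <= 1, Kraft's inequality IS satisfied.
A prefix code with these lengths CAN exist.

Kraft sum = 0.640625. Satisfied.


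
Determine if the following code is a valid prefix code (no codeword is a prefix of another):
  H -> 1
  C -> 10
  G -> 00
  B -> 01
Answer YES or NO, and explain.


Checking each pair (does one codeword prefix another?):
  H='1' vs C='10': prefix -- VIOLATION

NO -- this is NOT a valid prefix code. H (1) is a prefix of C (10).


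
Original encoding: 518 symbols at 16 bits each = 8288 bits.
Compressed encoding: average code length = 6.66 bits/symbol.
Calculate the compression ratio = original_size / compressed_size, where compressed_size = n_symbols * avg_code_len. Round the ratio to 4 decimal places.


original_size = n_symbols * orig_bits = 518 * 16 = 8288 bits
compressed_size = n_symbols * avg_code_len = 518 * 6.66 = 3449.88 bits
ratio = original_size / compressed_size = 8288 / 3449.88 = 2.4024

Compression ratio = 2.4024


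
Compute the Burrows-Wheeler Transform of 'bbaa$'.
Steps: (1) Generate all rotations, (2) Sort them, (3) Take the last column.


Rotations (sorted):
  0: $bbaa -> last char: a
  1: a$bba -> last char: a
  2: aa$bb -> last char: b
  3: baa$b -> last char: b
  4: bbaa$ -> last char: $


BWT = aabb$


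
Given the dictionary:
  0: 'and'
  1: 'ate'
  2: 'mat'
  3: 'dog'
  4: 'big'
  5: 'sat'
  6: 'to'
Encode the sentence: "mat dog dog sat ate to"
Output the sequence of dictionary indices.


Look up each word in the dictionary:
  'mat' -> 2
  'dog' -> 3
  'dog' -> 3
  'sat' -> 5
  'ate' -> 1
  'to' -> 6

Encoded: [2, 3, 3, 5, 1, 6]


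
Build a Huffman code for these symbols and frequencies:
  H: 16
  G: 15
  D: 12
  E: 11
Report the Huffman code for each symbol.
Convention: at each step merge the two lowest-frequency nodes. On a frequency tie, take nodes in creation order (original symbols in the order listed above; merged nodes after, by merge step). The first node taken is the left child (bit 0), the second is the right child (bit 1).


Huffman tree construction:
Step 1: Merge E(11) + D(12) = 23
Step 2: Merge G(15) + H(16) = 31
Step 3: Merge (E+D)(23) + (G+H)(31) = 54
Read each symbol's code off the tree from the root (left child = 0, right child = 1).

Codes:
  H: 11 (length 2)
  G: 10 (length 2)
  D: 01 (length 2)
  E: 00 (length 2)
Average code length: 108/54 = 2.0000 bits/symbol


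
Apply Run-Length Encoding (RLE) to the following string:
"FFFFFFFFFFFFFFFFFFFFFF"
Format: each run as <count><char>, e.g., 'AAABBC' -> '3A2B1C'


Scanning runs left to right:
  i=0: run of 'F' x 22 -> '22F'

RLE = 22F


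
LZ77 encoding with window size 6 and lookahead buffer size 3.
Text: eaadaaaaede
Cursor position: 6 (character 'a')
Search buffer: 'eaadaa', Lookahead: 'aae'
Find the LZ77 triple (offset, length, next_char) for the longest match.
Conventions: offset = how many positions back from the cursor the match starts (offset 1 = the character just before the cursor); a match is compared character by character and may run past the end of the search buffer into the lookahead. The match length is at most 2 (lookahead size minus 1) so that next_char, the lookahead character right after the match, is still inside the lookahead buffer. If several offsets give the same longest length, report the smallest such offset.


Try each offset into the search buffer:
  offset=1 (pos 5, char 'a'): match length 2
  offset=2 (pos 4, char 'a'): match length 2
  offset=3 (pos 3, char 'd'): match length 0
  offset=4 (pos 2, char 'a'): match length 1
  offset=5 (pos 1, char 'a'): match length 2
  offset=6 (pos 0, char 'e'): match length 0
Longest match has length 2, found at offsets 1, 2, 5; take the smallest, offset 1.
next_char = character at position 6 + 2 = 8 -> 'e'

Best match: offset=1, length=2 (matching 'aa' starting at position 5)
LZ77 triple: (1, 2, 'e')


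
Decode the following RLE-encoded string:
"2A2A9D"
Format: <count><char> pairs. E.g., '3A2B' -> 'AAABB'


Expanding each <count><char> pair:
  2A -> 'AA'
  2A -> 'AA'
  9D -> 'DDDDDDDDD'

Decoded = AAAADDDDDDDDD


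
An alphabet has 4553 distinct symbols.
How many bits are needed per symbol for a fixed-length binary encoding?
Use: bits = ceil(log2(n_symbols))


log2(4553) = 12.1526
Bracket: 2^12 = 4096 < 4553 <= 2^13 = 8192
So ceil(log2(4553)) = 13

bits = ceil(log2(4553)) = ceil(12.1526) = 13 bits


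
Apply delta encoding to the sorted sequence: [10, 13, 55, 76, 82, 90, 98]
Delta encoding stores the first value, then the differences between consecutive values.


First value: 10
Deltas:
  13 - 10 = 3
  55 - 13 = 42
  76 - 55 = 21
  82 - 76 = 6
  90 - 82 = 8
  98 - 90 = 8


Delta encoded: [10, 3, 42, 21, 6, 8, 8]


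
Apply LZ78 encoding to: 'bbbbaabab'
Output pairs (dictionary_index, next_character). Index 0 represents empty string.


LZ78 encoding steps:
Dictionary: {0: ''}
Step 1: w='' (idx 0), next='b' -> output (0, 'b'), add 'b' as idx 1
Step 2: w='b' (idx 1), next='b' -> output (1, 'b'), add 'bb' as idx 2
Step 3: w='b' (idx 1), next='a' -> output (1, 'a'), add 'ba' as idx 3
Step 4: w='' (idx 0), next='a' -> output (0, 'a'), add 'a' as idx 4
Step 5: w='ba' (idx 3), next='b' -> output (3, 'b'), add 'bab' as idx 5


Encoded: [(0, 'b'), (1, 'b'), (1, 'a'), (0, 'a'), (3, 'b')]


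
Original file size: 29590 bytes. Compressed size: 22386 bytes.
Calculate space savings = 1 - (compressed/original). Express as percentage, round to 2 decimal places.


ratio = compressed/original = 22386/29590 = 0.756539
savings = 1 - ratio = 1 - 0.756539 = 0.243461
as a percentage: 0.243461 * 100 = 24.35%

Space savings = 1 - 22386/29590 = 24.35%


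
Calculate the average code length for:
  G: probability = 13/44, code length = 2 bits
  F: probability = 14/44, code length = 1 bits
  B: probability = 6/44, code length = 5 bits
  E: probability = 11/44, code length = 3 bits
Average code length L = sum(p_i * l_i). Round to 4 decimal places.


Weighted contributions p_i * l_i:
  G: (13/44) * 2 = 26/44
  F: (14/44) * 1 = 14/44
  B: (6/44) * 5 = 30/44
  E: (11/44) * 3 = 33/44
Sum = (26 + 14 + 30 + 33)/44 = 103/44

L = 103/44 = 2.3409 bits/symbol


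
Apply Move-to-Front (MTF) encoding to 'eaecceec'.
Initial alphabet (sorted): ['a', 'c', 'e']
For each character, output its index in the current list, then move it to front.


MTF encoding:
'e': index 2 in ['a', 'c', 'e'] -> ['e', 'a', 'c']
'a': index 1 in ['e', 'a', 'c'] -> ['a', 'e', 'c']
'e': index 1 in ['a', 'e', 'c'] -> ['e', 'a', 'c']
'c': index 2 in ['e', 'a', 'c'] -> ['c', 'e', 'a']
'c': index 0 in ['c', 'e', 'a'] -> ['c', 'e', 'a']
'e': index 1 in ['c', 'e', 'a'] -> ['e', 'c', 'a']
'e': index 0 in ['e', 'c', 'a'] -> ['e', 'c', 'a']
'c': index 1 in ['e', 'c', 'a'] -> ['c', 'e', 'a']


Output: [2, 1, 1, 2, 0, 1, 0, 1]


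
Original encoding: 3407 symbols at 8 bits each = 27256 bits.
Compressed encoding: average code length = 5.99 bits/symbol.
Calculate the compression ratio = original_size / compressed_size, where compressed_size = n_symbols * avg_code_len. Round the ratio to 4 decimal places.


original_size = n_symbols * orig_bits = 3407 * 8 = 27256 bits
compressed_size = n_symbols * avg_code_len = 3407 * 5.99 = 20407.93 bits
ratio = original_size / compressed_size = 27256 / 20407.93 = 1.3356

Compression ratio = 1.3356


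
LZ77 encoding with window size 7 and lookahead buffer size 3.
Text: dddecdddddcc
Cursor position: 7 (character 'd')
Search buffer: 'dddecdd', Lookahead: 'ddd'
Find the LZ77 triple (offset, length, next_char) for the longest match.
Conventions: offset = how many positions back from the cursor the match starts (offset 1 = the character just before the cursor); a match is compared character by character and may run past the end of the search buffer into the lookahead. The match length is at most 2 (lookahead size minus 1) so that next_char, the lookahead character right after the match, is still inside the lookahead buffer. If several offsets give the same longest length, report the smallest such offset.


Try each offset into the search buffer:
  offset=1 (pos 6, char 'd'): match length 2
  offset=2 (pos 5, char 'd'): match length 2
  offset=3 (pos 4, char 'c'): match length 0
  offset=4 (pos 3, char 'e'): match length 0
  offset=5 (pos 2, char 'd'): match length 1
  offset=6 (pos 1, char 'd'): match length 2
  offset=7 (pos 0, char 'd'): match length 2
Longest match has length 2, found at offsets 1, 2, 6, 7; take the smallest, offset 1.
next_char = character at position 7 + 2 = 9 -> 'd'

Best match: offset=1, length=2 (matching 'dd' starting at position 6)
LZ77 triple: (1, 2, 'd')
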